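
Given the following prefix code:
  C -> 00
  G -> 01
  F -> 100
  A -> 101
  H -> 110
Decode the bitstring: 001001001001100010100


Decoding step by step:
Bits 00 -> C
Bits 100 -> F
Bits 100 -> F
Bits 100 -> F
Bits 110 -> H
Bits 00 -> C
Bits 101 -> A
Bits 00 -> C


Decoded message: CFFFHCAC


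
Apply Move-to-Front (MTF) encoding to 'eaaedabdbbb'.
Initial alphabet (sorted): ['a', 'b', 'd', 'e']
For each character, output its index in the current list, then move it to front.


MTF encoding:
'e': index 3 in ['a', 'b', 'd', 'e'] -> ['e', 'a', 'b', 'd']
'a': index 1 in ['e', 'a', 'b', 'd'] -> ['a', 'e', 'b', 'd']
'a': index 0 in ['a', 'e', 'b', 'd'] -> ['a', 'e', 'b', 'd']
'e': index 1 in ['a', 'e', 'b', 'd'] -> ['e', 'a', 'b', 'd']
'd': index 3 in ['e', 'a', 'b', 'd'] -> ['d', 'e', 'a', 'b']
'a': index 2 in ['d', 'e', 'a', 'b'] -> ['a', 'd', 'e', 'b']
'b': index 3 in ['a', 'd', 'e', 'b'] -> ['b', 'a', 'd', 'e']
'd': index 2 in ['b', 'a', 'd', 'e'] -> ['d', 'b', 'a', 'e']
'b': index 1 in ['d', 'b', 'a', 'e'] -> ['b', 'd', 'a', 'e']
'b': index 0 in ['b', 'd', 'a', 'e'] -> ['b', 'd', 'a', 'e']
'b': index 0 in ['b', 'd', 'a', 'e'] -> ['b', 'd', 'a', 'e']


Output: [3, 1, 0, 1, 3, 2, 3, 2, 1, 0, 0]


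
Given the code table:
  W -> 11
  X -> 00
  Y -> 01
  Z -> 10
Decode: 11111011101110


Decoding:
11 -> W
11 -> W
10 -> Z
11 -> W
10 -> Z
11 -> W
10 -> Z


Result: WWZWZWZ


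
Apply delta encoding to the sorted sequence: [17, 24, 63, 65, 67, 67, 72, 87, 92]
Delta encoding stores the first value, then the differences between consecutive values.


First value: 17
Deltas:
  24 - 17 = 7
  63 - 24 = 39
  65 - 63 = 2
  67 - 65 = 2
  67 - 67 = 0
  72 - 67 = 5
  87 - 72 = 15
  92 - 87 = 5


Delta encoded: [17, 7, 39, 2, 2, 0, 5, 15, 5]


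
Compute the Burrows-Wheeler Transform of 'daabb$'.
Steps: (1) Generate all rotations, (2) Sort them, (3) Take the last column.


Rotations (sorted):
  0: $daabb -> last char: b
  1: aabb$d -> last char: d
  2: abb$da -> last char: a
  3: b$daab -> last char: b
  4: bb$daa -> last char: a
  5: daabb$ -> last char: $


BWT = bdaba$


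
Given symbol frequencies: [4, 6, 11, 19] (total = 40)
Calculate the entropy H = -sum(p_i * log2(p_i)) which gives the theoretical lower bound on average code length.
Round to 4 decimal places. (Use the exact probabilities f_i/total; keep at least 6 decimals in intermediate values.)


Per-symbol terms -p_i * log2(p_i) with p_i = f_i/40:
  p = 4/40 = 0.100000: log2(p) = -3.321928, -p*log2(p) = 0.332193
  p = 6/40 = 0.150000: log2(p) = -2.736966, -p*log2(p) = 0.410545
  p = 11/40 = 0.275000: log2(p) = -1.862496, -p*log2(p) = 0.512187
  p = 19/40 = 0.475000: log2(p) = -1.074001, -p*log2(p) = 0.510150
H = 0.332193 + 0.410545 + 0.512187 + 0.510150 = 1.765075

H = 1.7651 bits/symbol


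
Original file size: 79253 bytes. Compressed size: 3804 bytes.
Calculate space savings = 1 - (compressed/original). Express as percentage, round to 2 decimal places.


ratio = compressed/original = 3804/79253 = 0.047998
savings = 1 - ratio = 1 - 0.047998 = 0.952002
as a percentage: 0.952002 * 100 = 95.2%

Space savings = 1 - 3804/79253 = 95.2%


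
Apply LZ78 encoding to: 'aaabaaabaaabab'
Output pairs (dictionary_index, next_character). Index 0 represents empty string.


LZ78 encoding steps:
Dictionary: {0: ''}
Step 1: w='' (idx 0), next='a' -> output (0, 'a'), add 'a' as idx 1
Step 2: w='a' (idx 1), next='a' -> output (1, 'a'), add 'aa' as idx 2
Step 3: w='' (idx 0), next='b' -> output (0, 'b'), add 'b' as idx 3
Step 4: w='aa' (idx 2), next='a' -> output (2, 'a'), add 'aaa' as idx 4
Step 5: w='b' (idx 3), next='a' -> output (3, 'a'), add 'ba' as idx 5
Step 6: w='aa' (idx 2), next='b' -> output (2, 'b'), add 'aab' as idx 6
Step 7: w='a' (idx 1), next='b' -> output (1, 'b'), add 'ab' as idx 7


Encoded: [(0, 'a'), (1, 'a'), (0, 'b'), (2, 'a'), (3, 'a'), (2, 'b'), (1, 'b')]


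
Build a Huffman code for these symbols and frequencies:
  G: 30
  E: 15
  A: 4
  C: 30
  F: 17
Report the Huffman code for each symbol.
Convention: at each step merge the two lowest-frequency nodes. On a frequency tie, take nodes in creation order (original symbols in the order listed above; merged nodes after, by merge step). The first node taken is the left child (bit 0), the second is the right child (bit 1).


Huffman tree construction:
Step 1: Merge A(4) + E(15) = 19
Step 2: Merge F(17) + (A+E)(19) = 36
Step 3: Merge G(30) + C(30) = 60
Step 4: Merge (F+(A+E))(36) + (G+C)(60) = 96
Read each symbol's code off the tree from the root (left child = 0, right child = 1).

Codes:
  G: 10 (length 2)
  E: 011 (length 3)
  A: 010 (length 3)
  C: 11 (length 2)
  F: 00 (length 2)
Average code length: 211/96 = 2.1979 bits/symbol


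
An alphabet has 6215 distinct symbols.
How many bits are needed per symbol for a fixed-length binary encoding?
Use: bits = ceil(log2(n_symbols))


log2(6215) = 12.6015
Bracket: 2^12 = 4096 < 6215 <= 2^13 = 8192
So ceil(log2(6215)) = 13

bits = ceil(log2(6215)) = ceil(12.6015) = 13 bits


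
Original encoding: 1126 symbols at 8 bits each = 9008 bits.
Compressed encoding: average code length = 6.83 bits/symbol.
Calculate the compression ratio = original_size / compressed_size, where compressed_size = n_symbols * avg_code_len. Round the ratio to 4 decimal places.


original_size = n_symbols * orig_bits = 1126 * 8 = 9008 bits
compressed_size = n_symbols * avg_code_len = 1126 * 6.83 = 7690.58 bits
ratio = original_size / compressed_size = 9008 / 7690.58 = 1.1713

Compression ratio = 1.1713


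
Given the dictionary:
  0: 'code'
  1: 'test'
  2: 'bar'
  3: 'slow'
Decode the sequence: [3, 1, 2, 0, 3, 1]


Look up each index in the dictionary:
  3 -> 'slow'
  1 -> 'test'
  2 -> 'bar'
  0 -> 'code'
  3 -> 'slow'
  1 -> 'test'

Decoded: "slow test bar code slow test"


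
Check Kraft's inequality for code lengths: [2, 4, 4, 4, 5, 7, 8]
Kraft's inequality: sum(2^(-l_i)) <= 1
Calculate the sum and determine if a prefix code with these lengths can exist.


Sum = 2^(-2) + 2^(-4) + 2^(-4) + 2^(-4) + 2^(-5) + 2^(-7) + 2^(-8)
    = 0.25 + 0.0625 + 0.0625 + 0.0625 + 0.03125 + 0.0078125 + 0.00390625
    = 123/256 = 0.48046875
Since 0.48046875 <= 1, Kraft's inequality IS satisfied.
A prefix code with these lengths CAN exist.

Kraft sum = 0.48046875. Satisfied.


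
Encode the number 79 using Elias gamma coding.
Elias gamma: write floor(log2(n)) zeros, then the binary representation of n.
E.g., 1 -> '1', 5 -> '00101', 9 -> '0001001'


num_bits = floor(log2(79)) + 1 = 7
leading_zeros = num_bits - 1 = 6
binary(79) = 1001111

Elias gamma(79) = '000000' + '1001111' = 0000001001111 (13 bits)


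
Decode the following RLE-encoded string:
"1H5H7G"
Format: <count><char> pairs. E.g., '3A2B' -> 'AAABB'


Expanding each <count><char> pair:
  1H -> 'H'
  5H -> 'HHHHH'
  7G -> 'GGGGGGG'

Decoded = HHHHHHGGGGGGG


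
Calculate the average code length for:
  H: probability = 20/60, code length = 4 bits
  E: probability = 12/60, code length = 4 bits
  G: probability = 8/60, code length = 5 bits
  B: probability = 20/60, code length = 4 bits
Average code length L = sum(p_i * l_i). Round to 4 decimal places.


Weighted contributions p_i * l_i:
  H: (20/60) * 4 = 80/60
  E: (12/60) * 4 = 48/60
  G: (8/60) * 5 = 40/60
  B: (20/60) * 4 = 80/60
Sum = (80 + 48 + 40 + 80)/60 = 248/60

L = 248/60 = 4.1333 bits/symbol


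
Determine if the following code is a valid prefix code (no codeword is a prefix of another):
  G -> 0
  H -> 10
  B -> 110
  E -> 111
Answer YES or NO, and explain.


Checking each pair (does one codeword prefix another?):
  G='0' vs H='10': no prefix
  G='0' vs B='110': no prefix
  G='0' vs E='111': no prefix
  H='10' vs G='0': no prefix
  H='10' vs B='110': no prefix
  H='10' vs E='111': no prefix
  B='110' vs G='0': no prefix
  B='110' vs H='10': no prefix
  B='110' vs E='111': no prefix
  E='111' vs G='0': no prefix
  E='111' vs H='10': no prefix
  E='111' vs B='110': no prefix
No violation found over all pairs.

YES -- this is a valid prefix code. No codeword is a prefix of any other codeword.


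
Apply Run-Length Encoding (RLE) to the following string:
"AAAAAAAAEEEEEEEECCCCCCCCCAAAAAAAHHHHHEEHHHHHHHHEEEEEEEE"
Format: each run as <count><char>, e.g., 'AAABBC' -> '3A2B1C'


Scanning runs left to right:
  i=0: run of 'A' x 8 -> '8A'
  i=8: run of 'E' x 8 -> '8E'
  i=16: run of 'C' x 9 -> '9C'
  i=25: run of 'A' x 7 -> '7A'
  i=32: run of 'H' x 5 -> '5H'
  i=37: run of 'E' x 2 -> '2E'
  i=39: run of 'H' x 8 -> '8H'
  i=47: run of 'E' x 8 -> '8E'

RLE = 8A8E9C7A5H2E8H8E


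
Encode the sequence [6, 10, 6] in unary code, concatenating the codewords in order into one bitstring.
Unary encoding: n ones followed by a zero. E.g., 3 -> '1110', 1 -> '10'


Encode each number as n ones followed by a terminating 0:
  6 -> 1111110 (7 bits)
  10 -> 11111111110 (11 bits)
  6 -> 1111110 (7 bits)
Total length = 7 + 11 + 7 = 25 bits.

Unary([6, 10, 6]) = 1111110111111111101111110 (25 bits)


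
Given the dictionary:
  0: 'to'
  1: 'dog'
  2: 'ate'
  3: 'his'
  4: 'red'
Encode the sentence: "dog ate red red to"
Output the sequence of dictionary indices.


Look up each word in the dictionary:
  'dog' -> 1
  'ate' -> 2
  'red' -> 4
  'red' -> 4
  'to' -> 0

Encoded: [1, 2, 4, 4, 0]


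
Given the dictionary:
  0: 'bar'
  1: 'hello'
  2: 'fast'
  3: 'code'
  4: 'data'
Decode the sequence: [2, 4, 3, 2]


Look up each index in the dictionary:
  2 -> 'fast'
  4 -> 'data'
  3 -> 'code'
  2 -> 'fast'

Decoded: "fast data code fast"


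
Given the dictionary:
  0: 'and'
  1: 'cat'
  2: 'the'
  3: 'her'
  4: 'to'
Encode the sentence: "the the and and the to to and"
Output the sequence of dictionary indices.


Look up each word in the dictionary:
  'the' -> 2
  'the' -> 2
  'and' -> 0
  'and' -> 0
  'the' -> 2
  'to' -> 4
  'to' -> 4
  'and' -> 0

Encoded: [2, 2, 0, 0, 2, 4, 4, 0]


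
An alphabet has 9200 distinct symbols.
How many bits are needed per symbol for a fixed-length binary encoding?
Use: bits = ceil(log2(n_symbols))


log2(9200) = 13.1674
Bracket: 2^13 = 8192 < 9200 <= 2^14 = 16384
So ceil(log2(9200)) = 14

bits = ceil(log2(9200)) = ceil(13.1674) = 14 bits


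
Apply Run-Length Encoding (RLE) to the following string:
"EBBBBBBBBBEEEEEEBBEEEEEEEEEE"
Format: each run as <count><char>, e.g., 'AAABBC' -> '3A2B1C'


Scanning runs left to right:
  i=0: run of 'E' x 1 -> '1E'
  i=1: run of 'B' x 9 -> '9B'
  i=10: run of 'E' x 6 -> '6E'
  i=16: run of 'B' x 2 -> '2B'
  i=18: run of 'E' x 10 -> '10E'

RLE = 1E9B6E2B10E


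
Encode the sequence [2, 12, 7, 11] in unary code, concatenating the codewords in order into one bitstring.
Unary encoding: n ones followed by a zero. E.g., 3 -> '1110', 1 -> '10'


Encode each number as n ones followed by a terminating 0:
  2 -> 110 (3 bits)
  12 -> 1111111111110 (13 bits)
  7 -> 11111110 (8 bits)
  11 -> 111111111110 (12 bits)
Total length = 3 + 13 + 8 + 12 = 36 bits.

Unary([2, 12, 7, 11]) = 110111111111111011111110111111111110 (36 bits)


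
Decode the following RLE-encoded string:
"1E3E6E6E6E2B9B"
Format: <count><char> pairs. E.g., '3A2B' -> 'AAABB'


Expanding each <count><char> pair:
  1E -> 'E'
  3E -> 'EEE'
  6E -> 'EEEEEE'
  6E -> 'EEEEEE'
  6E -> 'EEEEEE'
  2B -> 'BB'
  9B -> 'BBBBBBBBB'

Decoded = EEEEEEEEEEEEEEEEEEEEEEBBBBBBBBBBB


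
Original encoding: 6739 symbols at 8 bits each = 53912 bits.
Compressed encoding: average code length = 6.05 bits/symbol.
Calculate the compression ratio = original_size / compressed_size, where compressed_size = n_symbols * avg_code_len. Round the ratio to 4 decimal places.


original_size = n_symbols * orig_bits = 6739 * 8 = 53912 bits
compressed_size = n_symbols * avg_code_len = 6739 * 6.05 = 40770.95 bits
ratio = original_size / compressed_size = 53912 / 40770.95 = 1.3223

Compression ratio = 1.3223


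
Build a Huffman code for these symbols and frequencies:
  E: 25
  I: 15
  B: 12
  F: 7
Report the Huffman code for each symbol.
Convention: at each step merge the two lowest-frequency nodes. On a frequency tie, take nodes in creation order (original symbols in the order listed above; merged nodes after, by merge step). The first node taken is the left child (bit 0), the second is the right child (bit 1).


Huffman tree construction:
Step 1: Merge F(7) + B(12) = 19
Step 2: Merge I(15) + (F+B)(19) = 34
Step 3: Merge E(25) + (I+(F+B))(34) = 59
Read each symbol's code off the tree from the root (left child = 0, right child = 1).

Codes:
  E: 0 (length 1)
  I: 10 (length 2)
  B: 111 (length 3)
  F: 110 (length 3)
Average code length: 112/59 = 1.8983 bits/symbol


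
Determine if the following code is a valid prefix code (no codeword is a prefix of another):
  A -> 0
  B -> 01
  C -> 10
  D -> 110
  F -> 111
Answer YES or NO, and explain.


Checking each pair (does one codeword prefix another?):
  A='0' vs B='01': prefix -- VIOLATION

NO -- this is NOT a valid prefix code. A (0) is a prefix of B (01).


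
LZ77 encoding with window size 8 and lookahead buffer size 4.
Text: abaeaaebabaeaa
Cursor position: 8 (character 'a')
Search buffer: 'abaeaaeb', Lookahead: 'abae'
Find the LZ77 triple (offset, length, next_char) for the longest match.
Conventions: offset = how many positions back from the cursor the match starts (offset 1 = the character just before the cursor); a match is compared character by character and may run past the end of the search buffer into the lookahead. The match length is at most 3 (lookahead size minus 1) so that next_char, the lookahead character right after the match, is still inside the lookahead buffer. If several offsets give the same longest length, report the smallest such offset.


Try each offset into the search buffer:
  offset=1 (pos 7, char 'b'): match length 0
  offset=2 (pos 6, char 'e'): match length 0
  offset=3 (pos 5, char 'a'): match length 1
  offset=4 (pos 4, char 'a'): match length 1
  offset=5 (pos 3, char 'e'): match length 0
  offset=6 (pos 2, char 'a'): match length 1
  offset=7 (pos 1, char 'b'): match length 0
  offset=8 (pos 0, char 'a'): match length 3
Longest match has length 3 at offset 8.
next_char = character at position 8 + 3 = 11 -> 'e'

Best match: offset=8, length=3 (matching 'aba' starting at position 0)
LZ77 triple: (8, 3, 'e')


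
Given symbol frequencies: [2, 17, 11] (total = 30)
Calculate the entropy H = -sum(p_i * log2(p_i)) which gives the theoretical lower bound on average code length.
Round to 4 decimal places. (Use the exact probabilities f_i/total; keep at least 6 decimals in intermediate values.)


Per-symbol terms -p_i * log2(p_i) with p_i = f_i/30:
  p = 2/30 = 0.066667: log2(p) = -3.906891, -p*log2(p) = 0.260459
  p = 17/30 = 0.566667: log2(p) = -0.819428, -p*log2(p) = 0.464342
  p = 11/30 = 0.366667: log2(p) = -1.447459, -p*log2(p) = 0.530735
H = 0.260459 + 0.464342 + 0.530735 = 1.255536

H = 1.2555 bits/symbol


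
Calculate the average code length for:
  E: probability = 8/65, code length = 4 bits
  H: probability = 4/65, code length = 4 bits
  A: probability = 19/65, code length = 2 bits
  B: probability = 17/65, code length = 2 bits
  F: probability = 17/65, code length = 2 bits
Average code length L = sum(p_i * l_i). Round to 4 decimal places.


Weighted contributions p_i * l_i:
  E: (8/65) * 4 = 32/65
  H: (4/65) * 4 = 16/65
  A: (19/65) * 2 = 38/65
  B: (17/65) * 2 = 34/65
  F: (17/65) * 2 = 34/65
Sum = (32 + 16 + 38 + 34 + 34)/65 = 154/65

L = 154/65 = 2.3692 bits/symbol


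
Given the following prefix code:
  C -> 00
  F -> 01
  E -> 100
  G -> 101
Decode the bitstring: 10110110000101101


Decoding step by step:
Bits 101 -> G
Bits 101 -> G
Bits 100 -> E
Bits 00 -> C
Bits 101 -> G
Bits 101 -> G


Decoded message: GGECGG


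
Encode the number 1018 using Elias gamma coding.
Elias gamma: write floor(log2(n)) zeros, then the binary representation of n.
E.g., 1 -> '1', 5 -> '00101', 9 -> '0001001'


num_bits = floor(log2(1018)) + 1 = 10
leading_zeros = num_bits - 1 = 9
binary(1018) = 1111111010

Elias gamma(1018) = '000000000' + '1111111010' = 0000000001111111010 (19 bits)


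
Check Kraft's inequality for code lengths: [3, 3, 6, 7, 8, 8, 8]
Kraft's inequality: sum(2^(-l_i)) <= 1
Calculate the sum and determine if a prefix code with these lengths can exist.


Sum = 2^(-3) + 2^(-3) + 2^(-6) + 2^(-7) + 2^(-8) + 2^(-8) + 2^(-8)
    = 0.125 + 0.125 + 0.015625 + 0.0078125 + 0.00390625 + 0.00390625 + 0.00390625
    = 73/256 = 0.28515625
Since 0.28515625 <= 1, Kraft's inequality IS satisfied.
A prefix code with these lengths CAN exist.

Kraft sum = 0.28515625. Satisfied.


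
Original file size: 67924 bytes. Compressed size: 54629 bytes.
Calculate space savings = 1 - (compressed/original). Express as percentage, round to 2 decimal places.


ratio = compressed/original = 54629/67924 = 0.804267
savings = 1 - ratio = 1 - 0.804267 = 0.195733
as a percentage: 0.195733 * 100 = 19.57%

Space savings = 1 - 54629/67924 = 19.57%


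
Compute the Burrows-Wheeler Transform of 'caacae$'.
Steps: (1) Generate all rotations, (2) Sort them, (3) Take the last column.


Rotations (sorted):
  0: $caacae -> last char: e
  1: aacae$c -> last char: c
  2: acae$ca -> last char: a
  3: ae$caac -> last char: c
  4: caacae$ -> last char: $
  5: cae$caa -> last char: a
  6: e$caaca -> last char: a


BWT = ecac$aa


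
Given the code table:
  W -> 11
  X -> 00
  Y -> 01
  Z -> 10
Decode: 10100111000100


Decoding:
10 -> Z
10 -> Z
01 -> Y
11 -> W
00 -> X
01 -> Y
00 -> X


Result: ZZYWXYX


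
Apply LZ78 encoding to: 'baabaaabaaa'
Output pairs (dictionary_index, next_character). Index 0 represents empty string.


LZ78 encoding steps:
Dictionary: {0: ''}
Step 1: w='' (idx 0), next='b' -> output (0, 'b'), add 'b' as idx 1
Step 2: w='' (idx 0), next='a' -> output (0, 'a'), add 'a' as idx 2
Step 3: w='a' (idx 2), next='b' -> output (2, 'b'), add 'ab' as idx 3
Step 4: w='a' (idx 2), next='a' -> output (2, 'a'), add 'aa' as idx 4
Step 5: w='ab' (idx 3), next='a' -> output (3, 'a'), add 'aba' as idx 5
Step 6: w='aa' (idx 4), end of input -> output (4, '')


Encoded: [(0, 'b'), (0, 'a'), (2, 'b'), (2, 'a'), (3, 'a'), (4, '')]


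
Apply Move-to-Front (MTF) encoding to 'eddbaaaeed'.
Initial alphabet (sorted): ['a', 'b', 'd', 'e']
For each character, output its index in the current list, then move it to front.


MTF encoding:
'e': index 3 in ['a', 'b', 'd', 'e'] -> ['e', 'a', 'b', 'd']
'd': index 3 in ['e', 'a', 'b', 'd'] -> ['d', 'e', 'a', 'b']
'd': index 0 in ['d', 'e', 'a', 'b'] -> ['d', 'e', 'a', 'b']
'b': index 3 in ['d', 'e', 'a', 'b'] -> ['b', 'd', 'e', 'a']
'a': index 3 in ['b', 'd', 'e', 'a'] -> ['a', 'b', 'd', 'e']
'a': index 0 in ['a', 'b', 'd', 'e'] -> ['a', 'b', 'd', 'e']
'a': index 0 in ['a', 'b', 'd', 'e'] -> ['a', 'b', 'd', 'e']
'e': index 3 in ['a', 'b', 'd', 'e'] -> ['e', 'a', 'b', 'd']
'e': index 0 in ['e', 'a', 'b', 'd'] -> ['e', 'a', 'b', 'd']
'd': index 3 in ['e', 'a', 'b', 'd'] -> ['d', 'e', 'a', 'b']


Output: [3, 3, 0, 3, 3, 0, 0, 3, 0, 3]


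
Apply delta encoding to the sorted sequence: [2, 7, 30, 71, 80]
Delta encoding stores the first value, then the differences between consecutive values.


First value: 2
Deltas:
  7 - 2 = 5
  30 - 7 = 23
  71 - 30 = 41
  80 - 71 = 9


Delta encoded: [2, 5, 23, 41, 9]


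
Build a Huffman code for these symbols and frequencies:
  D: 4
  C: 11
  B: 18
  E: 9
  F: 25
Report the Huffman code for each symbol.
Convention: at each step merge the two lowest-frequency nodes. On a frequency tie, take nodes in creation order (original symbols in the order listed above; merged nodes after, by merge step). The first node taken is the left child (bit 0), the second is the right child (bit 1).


Huffman tree construction:
Step 1: Merge D(4) + E(9) = 13
Step 2: Merge C(11) + (D+E)(13) = 24
Step 3: Merge B(18) + (C+(D+E))(24) = 42
Step 4: Merge F(25) + (B+(C+(D+E)))(42) = 67
Read each symbol's code off the tree from the root (left child = 0, right child = 1).

Codes:
  D: 1110 (length 4)
  C: 110 (length 3)
  B: 10 (length 2)
  E: 1111 (length 4)
  F: 0 (length 1)
Average code length: 146/67 = 2.1791 bits/symbol


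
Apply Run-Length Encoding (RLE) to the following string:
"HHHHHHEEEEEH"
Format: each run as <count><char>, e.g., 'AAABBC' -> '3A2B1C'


Scanning runs left to right:
  i=0: run of 'H' x 6 -> '6H'
  i=6: run of 'E' x 5 -> '5E'
  i=11: run of 'H' x 1 -> '1H'

RLE = 6H5E1H


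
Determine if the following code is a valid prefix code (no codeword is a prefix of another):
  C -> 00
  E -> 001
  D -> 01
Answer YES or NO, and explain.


Checking each pair (does one codeword prefix another?):
  C='00' vs E='001': prefix -- VIOLATION

NO -- this is NOT a valid prefix code. C (00) is a prefix of E (001).


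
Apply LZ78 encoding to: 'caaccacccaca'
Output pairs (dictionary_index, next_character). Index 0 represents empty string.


LZ78 encoding steps:
Dictionary: {0: ''}
Step 1: w='' (idx 0), next='c' -> output (0, 'c'), add 'c' as idx 1
Step 2: w='' (idx 0), next='a' -> output (0, 'a'), add 'a' as idx 2
Step 3: w='a' (idx 2), next='c' -> output (2, 'c'), add 'ac' as idx 3
Step 4: w='c' (idx 1), next='a' -> output (1, 'a'), add 'ca' as idx 4
Step 5: w='c' (idx 1), next='c' -> output (1, 'c'), add 'cc' as idx 5
Step 6: w='ca' (idx 4), next='c' -> output (4, 'c'), add 'cac' as idx 6
Step 7: w='a' (idx 2), end of input -> output (2, '')


Encoded: [(0, 'c'), (0, 'a'), (2, 'c'), (1, 'a'), (1, 'c'), (4, 'c'), (2, '')]


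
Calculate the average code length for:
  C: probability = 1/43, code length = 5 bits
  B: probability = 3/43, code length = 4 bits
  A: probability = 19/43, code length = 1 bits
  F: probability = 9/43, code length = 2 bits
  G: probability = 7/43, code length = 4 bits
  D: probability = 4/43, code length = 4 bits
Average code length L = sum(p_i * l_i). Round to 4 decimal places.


Weighted contributions p_i * l_i:
  C: (1/43) * 5 = 5/43
  B: (3/43) * 4 = 12/43
  A: (19/43) * 1 = 19/43
  F: (9/43) * 2 = 18/43
  G: (7/43) * 4 = 28/43
  D: (4/43) * 4 = 16/43
Sum = (5 + 12 + 19 + 18 + 28 + 16)/43 = 98/43

L = 98/43 = 2.2791 bits/symbol


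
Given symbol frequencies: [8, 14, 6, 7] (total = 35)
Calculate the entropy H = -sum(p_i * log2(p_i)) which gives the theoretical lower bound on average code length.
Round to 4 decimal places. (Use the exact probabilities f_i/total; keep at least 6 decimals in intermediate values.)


Per-symbol terms -p_i * log2(p_i) with p_i = f_i/35:
  p = 8/35 = 0.228571: log2(p) = -2.129283, -p*log2(p) = 0.486693
  p = 14/35 = 0.400000: log2(p) = -1.321928, -p*log2(p) = 0.528771
  p = 6/35 = 0.171429: log2(p) = -2.544321, -p*log2(p) = 0.436169
  p = 7/35 = 0.200000: log2(p) = -2.321928, -p*log2(p) = 0.464386
H = 0.486693 + 0.528771 + 0.436169 + 0.464386 = 1.916019

H = 1.916 bits/symbol


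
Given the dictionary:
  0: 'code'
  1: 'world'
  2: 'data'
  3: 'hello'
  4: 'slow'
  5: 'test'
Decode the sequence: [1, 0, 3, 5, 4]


Look up each index in the dictionary:
  1 -> 'world'
  0 -> 'code'
  3 -> 'hello'
  5 -> 'test'
  4 -> 'slow'

Decoded: "world code hello test slow"


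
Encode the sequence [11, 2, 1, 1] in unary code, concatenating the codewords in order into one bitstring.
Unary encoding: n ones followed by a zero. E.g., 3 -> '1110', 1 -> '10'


Encode each number as n ones followed by a terminating 0:
  11 -> 111111111110 (12 bits)
  2 -> 110 (3 bits)
  1 -> 10 (2 bits)
  1 -> 10 (2 bits)
Total length = 12 + 3 + 2 + 2 = 19 bits.

Unary([11, 2, 1, 1]) = 1111111111101101010 (19 bits)


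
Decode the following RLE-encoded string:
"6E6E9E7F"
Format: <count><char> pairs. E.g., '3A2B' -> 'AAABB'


Expanding each <count><char> pair:
  6E -> 'EEEEEE'
  6E -> 'EEEEEE'
  9E -> 'EEEEEEEEE'
  7F -> 'FFFFFFF'

Decoded = EEEEEEEEEEEEEEEEEEEEEFFFFFFF


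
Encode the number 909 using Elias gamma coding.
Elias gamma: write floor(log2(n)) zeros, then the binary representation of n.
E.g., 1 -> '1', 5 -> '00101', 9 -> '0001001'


num_bits = floor(log2(909)) + 1 = 10
leading_zeros = num_bits - 1 = 9
binary(909) = 1110001101

Elias gamma(909) = '000000000' + '1110001101' = 0000000001110001101 (19 bits)


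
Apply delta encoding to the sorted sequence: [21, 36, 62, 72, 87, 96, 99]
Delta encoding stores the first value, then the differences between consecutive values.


First value: 21
Deltas:
  36 - 21 = 15
  62 - 36 = 26
  72 - 62 = 10
  87 - 72 = 15
  96 - 87 = 9
  99 - 96 = 3


Delta encoded: [21, 15, 26, 10, 15, 9, 3]


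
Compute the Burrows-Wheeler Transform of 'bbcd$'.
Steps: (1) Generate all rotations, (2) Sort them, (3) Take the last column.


Rotations (sorted):
  0: $bbcd -> last char: d
  1: bbcd$ -> last char: $
  2: bcd$b -> last char: b
  3: cd$bb -> last char: b
  4: d$bbc -> last char: c


BWT = d$bbc


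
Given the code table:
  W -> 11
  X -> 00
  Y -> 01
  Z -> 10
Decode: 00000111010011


Decoding:
00 -> X
00 -> X
01 -> Y
11 -> W
01 -> Y
00 -> X
11 -> W


Result: XXYWYXW


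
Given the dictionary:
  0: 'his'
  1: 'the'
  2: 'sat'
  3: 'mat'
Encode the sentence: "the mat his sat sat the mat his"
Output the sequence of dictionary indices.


Look up each word in the dictionary:
  'the' -> 1
  'mat' -> 3
  'his' -> 0
  'sat' -> 2
  'sat' -> 2
  'the' -> 1
  'mat' -> 3
  'his' -> 0

Encoded: [1, 3, 0, 2, 2, 1, 3, 0]


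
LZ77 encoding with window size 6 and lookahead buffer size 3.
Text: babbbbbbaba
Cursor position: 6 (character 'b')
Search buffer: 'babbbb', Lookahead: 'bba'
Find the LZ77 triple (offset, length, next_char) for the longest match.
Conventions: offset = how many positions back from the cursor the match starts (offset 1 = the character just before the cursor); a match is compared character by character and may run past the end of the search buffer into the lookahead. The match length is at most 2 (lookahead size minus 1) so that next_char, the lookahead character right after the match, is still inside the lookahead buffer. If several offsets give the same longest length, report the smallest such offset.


Try each offset into the search buffer:
  offset=1 (pos 5, char 'b'): match length 2
  offset=2 (pos 4, char 'b'): match length 2
  offset=3 (pos 3, char 'b'): match length 2
  offset=4 (pos 2, char 'b'): match length 2
  offset=5 (pos 1, char 'a'): match length 0
  offset=6 (pos 0, char 'b'): match length 1
Longest match has length 2, found at offsets 1, 2, 3, 4; take the smallest, offset 1.
next_char = character at position 6 + 2 = 8 -> 'a'

Best match: offset=1, length=2 (matching 'bb' starting at position 5)
LZ77 triple: (1, 2, 'a')


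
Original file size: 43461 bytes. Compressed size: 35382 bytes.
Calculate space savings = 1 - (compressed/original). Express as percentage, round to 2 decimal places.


ratio = compressed/original = 35382/43461 = 0.814109
savings = 1 - ratio = 1 - 0.814109 = 0.185891
as a percentage: 0.185891 * 100 = 18.59%

Space savings = 1 - 35382/43461 = 18.59%


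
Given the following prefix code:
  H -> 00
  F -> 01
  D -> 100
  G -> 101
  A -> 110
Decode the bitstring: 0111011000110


Decoding step by step:
Bits 01 -> F
Bits 110 -> A
Bits 110 -> A
Bits 00 -> H
Bits 110 -> A


Decoded message: FAAHA


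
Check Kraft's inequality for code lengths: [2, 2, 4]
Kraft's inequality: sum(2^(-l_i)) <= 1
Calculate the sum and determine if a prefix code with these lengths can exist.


Sum = 2^(-2) + 2^(-2) + 2^(-4)
    = 0.25 + 0.25 + 0.0625
    = 9/16 = 0.5625
Since 0.5625 <= 1, Kraft's inequality IS satisfied.
A prefix code with these lengths CAN exist.

Kraft sum = 0.5625. Satisfied.


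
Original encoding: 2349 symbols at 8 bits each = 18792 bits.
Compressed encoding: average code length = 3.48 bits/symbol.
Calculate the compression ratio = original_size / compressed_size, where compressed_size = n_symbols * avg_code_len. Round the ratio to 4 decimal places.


original_size = n_symbols * orig_bits = 2349 * 8 = 18792 bits
compressed_size = n_symbols * avg_code_len = 2349 * 3.48 = 8174.52 bits
ratio = original_size / compressed_size = 18792 / 8174.52 = 2.2989

Compression ratio = 2.2989


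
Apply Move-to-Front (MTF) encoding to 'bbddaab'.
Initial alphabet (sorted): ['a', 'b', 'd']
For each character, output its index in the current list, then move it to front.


MTF encoding:
'b': index 1 in ['a', 'b', 'd'] -> ['b', 'a', 'd']
'b': index 0 in ['b', 'a', 'd'] -> ['b', 'a', 'd']
'd': index 2 in ['b', 'a', 'd'] -> ['d', 'b', 'a']
'd': index 0 in ['d', 'b', 'a'] -> ['d', 'b', 'a']
'a': index 2 in ['d', 'b', 'a'] -> ['a', 'd', 'b']
'a': index 0 in ['a', 'd', 'b'] -> ['a', 'd', 'b']
'b': index 2 in ['a', 'd', 'b'] -> ['b', 'a', 'd']


Output: [1, 0, 2, 0, 2, 0, 2]


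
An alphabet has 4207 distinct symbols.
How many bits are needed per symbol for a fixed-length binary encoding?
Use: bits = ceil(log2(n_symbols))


log2(4207) = 12.0386
Bracket: 2^12 = 4096 < 4207 <= 2^13 = 8192
So ceil(log2(4207)) = 13

bits = ceil(log2(4207)) = ceil(12.0386) = 13 bits


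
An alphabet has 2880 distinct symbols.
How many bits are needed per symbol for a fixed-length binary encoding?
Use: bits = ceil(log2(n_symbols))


log2(2880) = 11.4919
Bracket: 2^11 = 2048 < 2880 <= 2^12 = 4096
So ceil(log2(2880)) = 12

bits = ceil(log2(2880)) = ceil(11.4919) = 12 bits


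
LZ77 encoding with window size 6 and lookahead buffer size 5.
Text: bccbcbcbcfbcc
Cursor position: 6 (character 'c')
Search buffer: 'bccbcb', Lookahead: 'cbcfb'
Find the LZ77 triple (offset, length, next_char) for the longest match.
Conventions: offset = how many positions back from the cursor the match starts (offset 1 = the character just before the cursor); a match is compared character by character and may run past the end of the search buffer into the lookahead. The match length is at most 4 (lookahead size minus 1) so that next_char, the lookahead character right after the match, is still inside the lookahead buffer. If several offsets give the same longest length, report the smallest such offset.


Try each offset into the search buffer:
  offset=1 (pos 5, char 'b'): match length 0
  offset=2 (pos 4, char 'c'): match length 3
  offset=3 (pos 3, char 'b'): match length 0
  offset=4 (pos 2, char 'c'): match length 3
  offset=5 (pos 1, char 'c'): match length 1
  offset=6 (pos 0, char 'b'): match length 0
Longest match has length 3, found at offsets 2, 4; take the smallest, offset 2.
next_char = character at position 6 + 3 = 9 -> 'f'

Best match: offset=2, length=3 (matching 'cbc' starting at position 4)
LZ77 triple: (2, 3, 'f')


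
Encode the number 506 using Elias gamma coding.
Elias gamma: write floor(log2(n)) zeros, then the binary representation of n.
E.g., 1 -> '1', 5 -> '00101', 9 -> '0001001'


num_bits = floor(log2(506)) + 1 = 9
leading_zeros = num_bits - 1 = 8
binary(506) = 111111010

Elias gamma(506) = '00000000' + '111111010' = 00000000111111010 (17 bits)


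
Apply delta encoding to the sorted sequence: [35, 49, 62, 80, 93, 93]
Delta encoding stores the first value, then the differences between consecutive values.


First value: 35
Deltas:
  49 - 35 = 14
  62 - 49 = 13
  80 - 62 = 18
  93 - 80 = 13
  93 - 93 = 0


Delta encoded: [35, 14, 13, 18, 13, 0]


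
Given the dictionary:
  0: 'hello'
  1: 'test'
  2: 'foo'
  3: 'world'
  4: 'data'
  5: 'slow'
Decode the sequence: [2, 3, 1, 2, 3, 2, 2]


Look up each index in the dictionary:
  2 -> 'foo'
  3 -> 'world'
  1 -> 'test'
  2 -> 'foo'
  3 -> 'world'
  2 -> 'foo'
  2 -> 'foo'

Decoded: "foo world test foo world foo foo"


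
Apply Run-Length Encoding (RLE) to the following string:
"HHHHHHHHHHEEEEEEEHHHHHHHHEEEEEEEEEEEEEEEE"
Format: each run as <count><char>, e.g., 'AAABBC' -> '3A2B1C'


Scanning runs left to right:
  i=0: run of 'H' x 10 -> '10H'
  i=10: run of 'E' x 7 -> '7E'
  i=17: run of 'H' x 8 -> '8H'
  i=25: run of 'E' x 16 -> '16E'

RLE = 10H7E8H16E


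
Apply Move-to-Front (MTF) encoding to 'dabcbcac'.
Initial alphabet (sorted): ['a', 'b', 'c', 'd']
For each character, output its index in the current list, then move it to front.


MTF encoding:
'd': index 3 in ['a', 'b', 'c', 'd'] -> ['d', 'a', 'b', 'c']
'a': index 1 in ['d', 'a', 'b', 'c'] -> ['a', 'd', 'b', 'c']
'b': index 2 in ['a', 'd', 'b', 'c'] -> ['b', 'a', 'd', 'c']
'c': index 3 in ['b', 'a', 'd', 'c'] -> ['c', 'b', 'a', 'd']
'b': index 1 in ['c', 'b', 'a', 'd'] -> ['b', 'c', 'a', 'd']
'c': index 1 in ['b', 'c', 'a', 'd'] -> ['c', 'b', 'a', 'd']
'a': index 2 in ['c', 'b', 'a', 'd'] -> ['a', 'c', 'b', 'd']
'c': index 1 in ['a', 'c', 'b', 'd'] -> ['c', 'a', 'b', 'd']


Output: [3, 1, 2, 3, 1, 1, 2, 1]


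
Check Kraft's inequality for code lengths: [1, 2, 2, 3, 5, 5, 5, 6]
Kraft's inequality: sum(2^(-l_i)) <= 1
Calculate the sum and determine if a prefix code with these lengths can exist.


Sum = 2^(-1) + 2^(-2) + 2^(-2) + 2^(-3) + 2^(-5) + 2^(-5) + 2^(-5) + 2^(-6)
    = 0.5 + 0.25 + 0.25 + 0.125 + 0.03125 + 0.03125 + 0.03125 + 0.015625
    = 79/64 = 1.234375
Since 1.234375 > 1, Kraft's inequality is NOT satisfied.
A prefix code with these lengths CANNOT exist.

Kraft sum = 1.234375. Not satisfied.


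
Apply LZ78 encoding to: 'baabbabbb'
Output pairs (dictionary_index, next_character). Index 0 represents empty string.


LZ78 encoding steps:
Dictionary: {0: ''}
Step 1: w='' (idx 0), next='b' -> output (0, 'b'), add 'b' as idx 1
Step 2: w='' (idx 0), next='a' -> output (0, 'a'), add 'a' as idx 2
Step 3: w='a' (idx 2), next='b' -> output (2, 'b'), add 'ab' as idx 3
Step 4: w='b' (idx 1), next='a' -> output (1, 'a'), add 'ba' as idx 4
Step 5: w='b' (idx 1), next='b' -> output (1, 'b'), add 'bb' as idx 5
Step 6: w='b' (idx 1), end of input -> output (1, '')


Encoded: [(0, 'b'), (0, 'a'), (2, 'b'), (1, 'a'), (1, 'b'), (1, '')]


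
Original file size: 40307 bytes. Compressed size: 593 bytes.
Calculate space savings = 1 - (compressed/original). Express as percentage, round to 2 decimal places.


ratio = compressed/original = 593/40307 = 0.014712
savings = 1 - ratio = 1 - 0.014712 = 0.985288
as a percentage: 0.985288 * 100 = 98.53%

Space savings = 1 - 593/40307 = 98.53%


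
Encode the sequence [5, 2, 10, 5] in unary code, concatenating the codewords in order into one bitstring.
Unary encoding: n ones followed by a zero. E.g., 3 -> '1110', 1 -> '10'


Encode each number as n ones followed by a terminating 0:
  5 -> 111110 (6 bits)
  2 -> 110 (3 bits)
  10 -> 11111111110 (11 bits)
  5 -> 111110 (6 bits)
Total length = 6 + 3 + 11 + 6 = 26 bits.

Unary([5, 2, 10, 5]) = 11111011011111111110111110 (26 bits)


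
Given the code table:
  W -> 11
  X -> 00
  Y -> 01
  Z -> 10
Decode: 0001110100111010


Decoding:
00 -> X
01 -> Y
11 -> W
01 -> Y
00 -> X
11 -> W
10 -> Z
10 -> Z


Result: XYWYXWZZ


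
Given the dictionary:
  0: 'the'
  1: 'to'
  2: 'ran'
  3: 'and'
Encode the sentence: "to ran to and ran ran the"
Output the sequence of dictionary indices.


Look up each word in the dictionary:
  'to' -> 1
  'ran' -> 2
  'to' -> 1
  'and' -> 3
  'ran' -> 2
  'ran' -> 2
  'the' -> 0

Encoded: [1, 2, 1, 3, 2, 2, 0]


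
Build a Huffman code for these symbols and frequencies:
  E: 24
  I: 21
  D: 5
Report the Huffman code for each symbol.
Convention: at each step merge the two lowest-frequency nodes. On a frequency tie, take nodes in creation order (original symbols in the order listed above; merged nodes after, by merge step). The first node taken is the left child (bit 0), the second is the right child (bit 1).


Huffman tree construction:
Step 1: Merge D(5) + I(21) = 26
Step 2: Merge E(24) + (D+I)(26) = 50
Read each symbol's code off the tree from the root (left child = 0, right child = 1).

Codes:
  E: 0 (length 1)
  I: 11 (length 2)
  D: 10 (length 2)
Average code length: 76/50 = 1.5200 bits/symbol


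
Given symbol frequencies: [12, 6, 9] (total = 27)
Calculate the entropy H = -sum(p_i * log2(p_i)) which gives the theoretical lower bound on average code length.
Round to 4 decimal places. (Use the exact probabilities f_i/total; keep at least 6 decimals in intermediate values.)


Per-symbol terms -p_i * log2(p_i) with p_i = f_i/27:
  p = 12/27 = 0.444444: log2(p) = -1.169925, -p*log2(p) = 0.519967
  p = 6/27 = 0.222222: log2(p) = -2.169925, -p*log2(p) = 0.482206
  p = 9/27 = 0.333333: log2(p) = -1.584963, -p*log2(p) = 0.528321
H = 0.519967 + 0.482206 + 0.528321 = 1.530494

H = 1.5305 bits/symbol


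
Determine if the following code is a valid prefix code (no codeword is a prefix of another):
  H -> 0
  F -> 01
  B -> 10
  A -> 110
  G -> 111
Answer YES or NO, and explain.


Checking each pair (does one codeword prefix another?):
  H='0' vs F='01': prefix -- VIOLATION

NO -- this is NOT a valid prefix code. H (0) is a prefix of F (01).


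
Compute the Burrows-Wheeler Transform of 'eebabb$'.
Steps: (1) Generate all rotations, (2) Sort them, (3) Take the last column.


Rotations (sorted):
  0: $eebabb -> last char: b
  1: abb$eeb -> last char: b
  2: b$eebab -> last char: b
  3: babb$ee -> last char: e
  4: bb$eeba -> last char: a
  5: ebabb$e -> last char: e
  6: eebabb$ -> last char: $


BWT = bbbeae$


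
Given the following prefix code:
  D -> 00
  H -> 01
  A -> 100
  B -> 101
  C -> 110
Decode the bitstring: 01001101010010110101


Decoding step by step:
Bits 01 -> H
Bits 00 -> D
Bits 110 -> C
Bits 101 -> B
Bits 00 -> D
Bits 101 -> B
Bits 101 -> B
Bits 01 -> H


Decoded message: HDCBDBBH


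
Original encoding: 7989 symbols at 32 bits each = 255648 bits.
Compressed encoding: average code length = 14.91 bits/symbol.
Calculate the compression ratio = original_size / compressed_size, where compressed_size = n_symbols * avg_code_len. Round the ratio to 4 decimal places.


original_size = n_symbols * orig_bits = 7989 * 32 = 255648 bits
compressed_size = n_symbols * avg_code_len = 7989 * 14.91 = 119115.99 bits
ratio = original_size / compressed_size = 255648 / 119115.99 = 2.1462

Compression ratio = 2.1462


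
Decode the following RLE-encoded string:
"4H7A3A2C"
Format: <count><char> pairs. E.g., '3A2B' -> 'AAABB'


Expanding each <count><char> pair:
  4H -> 'HHHH'
  7A -> 'AAAAAAA'
  3A -> 'AAA'
  2C -> 'CC'

Decoded = HHHHAAAAAAAAAACC


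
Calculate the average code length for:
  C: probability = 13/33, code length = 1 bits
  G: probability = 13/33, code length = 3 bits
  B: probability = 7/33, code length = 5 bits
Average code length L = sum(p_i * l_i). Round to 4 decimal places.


Weighted contributions p_i * l_i:
  C: (13/33) * 1 = 13/33
  G: (13/33) * 3 = 39/33
  B: (7/33) * 5 = 35/33
Sum = (13 + 39 + 35)/33 = 87/33

L = 87/33 = 2.6364 bits/symbol


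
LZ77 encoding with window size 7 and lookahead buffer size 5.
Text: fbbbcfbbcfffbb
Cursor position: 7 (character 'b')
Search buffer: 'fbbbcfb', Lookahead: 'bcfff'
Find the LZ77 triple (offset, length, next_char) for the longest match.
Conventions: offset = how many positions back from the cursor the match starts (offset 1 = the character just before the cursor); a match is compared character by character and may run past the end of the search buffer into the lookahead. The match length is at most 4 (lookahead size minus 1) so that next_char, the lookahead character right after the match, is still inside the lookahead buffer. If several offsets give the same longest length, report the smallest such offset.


Try each offset into the search buffer:
  offset=1 (pos 6, char 'b'): match length 1
  offset=2 (pos 5, char 'f'): match length 0
  offset=3 (pos 4, char 'c'): match length 0
  offset=4 (pos 3, char 'b'): match length 3
  offset=5 (pos 2, char 'b'): match length 1
  offset=6 (pos 1, char 'b'): match length 1
  offset=7 (pos 0, char 'f'): match length 0
Longest match has length 3 at offset 4.
next_char = character at position 7 + 3 = 10 -> 'f'

Best match: offset=4, length=3 (matching 'bcf' starting at position 3)
LZ77 triple: (4, 3, 'f')


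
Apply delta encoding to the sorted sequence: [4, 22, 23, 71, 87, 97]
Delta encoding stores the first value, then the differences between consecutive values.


First value: 4
Deltas:
  22 - 4 = 18
  23 - 22 = 1
  71 - 23 = 48
  87 - 71 = 16
  97 - 87 = 10


Delta encoded: [4, 18, 1, 48, 16, 10]
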